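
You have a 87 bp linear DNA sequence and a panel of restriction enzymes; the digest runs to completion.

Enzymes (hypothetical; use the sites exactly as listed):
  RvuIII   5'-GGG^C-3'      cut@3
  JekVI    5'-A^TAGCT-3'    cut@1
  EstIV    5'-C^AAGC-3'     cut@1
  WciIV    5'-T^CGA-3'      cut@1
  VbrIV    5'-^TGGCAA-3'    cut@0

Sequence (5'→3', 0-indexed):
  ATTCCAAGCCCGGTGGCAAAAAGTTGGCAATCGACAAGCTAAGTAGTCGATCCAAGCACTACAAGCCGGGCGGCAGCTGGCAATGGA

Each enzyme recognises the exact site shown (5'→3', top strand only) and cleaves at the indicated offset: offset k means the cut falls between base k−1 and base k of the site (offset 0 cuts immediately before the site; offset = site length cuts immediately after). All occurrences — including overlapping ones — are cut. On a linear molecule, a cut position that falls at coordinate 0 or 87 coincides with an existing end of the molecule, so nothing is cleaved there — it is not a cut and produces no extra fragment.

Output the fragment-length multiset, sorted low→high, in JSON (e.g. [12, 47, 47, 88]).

Per-enzyme occurrences:
  RvuIII (GGGC, off=3): starts [67] → cuts [70]
  JekVI (ATAGCT, off=1): no sites
  EstIV (CAAGC, off=1): starts [4, 34, 52, 61] → cuts [5, 35, 53, 62]
  WciIV (TCGA, off=1): starts [30, 46] → cuts [31, 47]
  VbrIV (TGGCAA, off=0): starts [13, 24, 77] → cuts [13, 24, 77]

Pooled cuts: [5, 13, 24, 31, 35, 47, 53, 62, 70, 77]

Fragment lengths:
  [0,5): 5 bp
  [5,13): 8 bp
  [13,24): 11 bp
  [24,31): 7 bp
  [31,35): 4 bp
  [35,47): 12 bp
  [47,53): 6 bp
  [53,62): 9 bp
  [62,70): 8 bp
  [70,77): 7 bp
  [77,87): 10 bp

[4,5,6,7,7,8,8,9,10,11,12]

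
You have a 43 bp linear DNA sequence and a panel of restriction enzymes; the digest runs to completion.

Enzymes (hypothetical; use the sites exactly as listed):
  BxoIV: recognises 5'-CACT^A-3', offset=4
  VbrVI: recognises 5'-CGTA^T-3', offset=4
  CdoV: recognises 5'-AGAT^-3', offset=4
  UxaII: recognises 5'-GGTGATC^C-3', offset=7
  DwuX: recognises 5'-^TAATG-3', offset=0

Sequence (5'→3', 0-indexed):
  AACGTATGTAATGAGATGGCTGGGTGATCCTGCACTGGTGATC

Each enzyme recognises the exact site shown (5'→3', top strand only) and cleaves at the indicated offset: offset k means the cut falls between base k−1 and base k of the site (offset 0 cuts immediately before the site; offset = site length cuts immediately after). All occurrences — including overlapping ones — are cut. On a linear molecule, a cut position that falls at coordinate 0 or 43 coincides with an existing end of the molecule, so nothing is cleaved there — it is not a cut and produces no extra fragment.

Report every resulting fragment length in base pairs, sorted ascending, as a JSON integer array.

[2,6,9,12,14]

Per-enzyme occurrences:
  BxoIV (CACTA, off=4): no sites
  VbrVI CGTAT/4: at [2] ⇒ [6]
  CdoV AGAT/4: at [13] ⇒ [17]
  UxaII GGTGATCC/7: at [22] ⇒ [29]
  DwuX TAATG/0: at [8] ⇒ [8]

All cut coordinates (distinct, sorted): [6, 8, 17, 29]

Fragment lengths:
  [0,6): 6 bp
  [6,8): 2 bp
  [8,17): 9 bp
  [17,29): 12 bp
  [29,43): 14 bp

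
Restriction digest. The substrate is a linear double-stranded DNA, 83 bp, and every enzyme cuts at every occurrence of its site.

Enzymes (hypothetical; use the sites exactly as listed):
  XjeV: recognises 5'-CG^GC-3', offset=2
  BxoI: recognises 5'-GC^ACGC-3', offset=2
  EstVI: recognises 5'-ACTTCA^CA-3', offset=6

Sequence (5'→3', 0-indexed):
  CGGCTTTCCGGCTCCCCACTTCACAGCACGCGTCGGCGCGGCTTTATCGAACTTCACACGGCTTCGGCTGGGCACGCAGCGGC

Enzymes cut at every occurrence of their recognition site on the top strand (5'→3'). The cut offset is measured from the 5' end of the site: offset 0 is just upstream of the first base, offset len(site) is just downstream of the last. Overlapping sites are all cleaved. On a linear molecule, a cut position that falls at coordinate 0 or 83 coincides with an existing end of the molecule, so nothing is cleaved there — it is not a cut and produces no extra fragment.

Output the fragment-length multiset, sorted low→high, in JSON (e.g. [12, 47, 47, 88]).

Site scan:
  XjeV (CGGC, off=2): starts [0, 8, 33, 38, 58, 64, 79] → cuts [2, 10, 35, 40, 60, 66, 81]
  BxoI (GCACGC, off=2): starts [25, 71] → cuts [27, 73]
  EstVI (ACTTCACA, off=6): starts [17, 50] → cuts [23, 56]

All cut coordinates (distinct, sorted): [2, 10, 23, 27, 35, 40, 56, 60, 66, 73, 81]

Fragments:
  [0,2): 2 bp
  [2,10): 8 bp
  [10,23): 13 bp
  [23,27): 4 bp
  [27,35): 8 bp
  [35,40): 5 bp
  [40,56): 16 bp
  [56,60): 4 bp
  [60,66): 6 bp
  [66,73): 7 bp
  [73,81): 8 bp
  [81,83): 2 bp

[2,2,4,4,5,6,7,8,8,8,13,16]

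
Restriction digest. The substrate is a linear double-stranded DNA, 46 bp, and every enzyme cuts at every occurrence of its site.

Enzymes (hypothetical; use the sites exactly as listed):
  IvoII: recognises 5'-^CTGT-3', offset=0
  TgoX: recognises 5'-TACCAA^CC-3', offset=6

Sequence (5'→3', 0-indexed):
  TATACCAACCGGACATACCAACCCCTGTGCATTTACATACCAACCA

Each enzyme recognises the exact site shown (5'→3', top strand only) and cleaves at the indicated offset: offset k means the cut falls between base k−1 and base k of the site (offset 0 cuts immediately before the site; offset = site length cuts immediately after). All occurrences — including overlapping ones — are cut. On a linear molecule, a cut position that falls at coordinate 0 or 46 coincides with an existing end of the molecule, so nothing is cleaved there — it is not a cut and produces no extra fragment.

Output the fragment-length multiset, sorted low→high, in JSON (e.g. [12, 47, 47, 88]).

Scan for sites:
  IvoII CTGT/0: at [24] ⇒ [24]
  TgoX TACCAACC/6: at [2, 15, 37] ⇒ [8, 21, 43]

All cut coordinates (distinct, sorted): [8, 21, 24, 43]

Fragments:
  [0,8): 8 bp
  [8,21): 13 bp
  [21,24): 3 bp
  [24,43): 19 bp
  [43,46): 3 bp

[3,3,8,13,19]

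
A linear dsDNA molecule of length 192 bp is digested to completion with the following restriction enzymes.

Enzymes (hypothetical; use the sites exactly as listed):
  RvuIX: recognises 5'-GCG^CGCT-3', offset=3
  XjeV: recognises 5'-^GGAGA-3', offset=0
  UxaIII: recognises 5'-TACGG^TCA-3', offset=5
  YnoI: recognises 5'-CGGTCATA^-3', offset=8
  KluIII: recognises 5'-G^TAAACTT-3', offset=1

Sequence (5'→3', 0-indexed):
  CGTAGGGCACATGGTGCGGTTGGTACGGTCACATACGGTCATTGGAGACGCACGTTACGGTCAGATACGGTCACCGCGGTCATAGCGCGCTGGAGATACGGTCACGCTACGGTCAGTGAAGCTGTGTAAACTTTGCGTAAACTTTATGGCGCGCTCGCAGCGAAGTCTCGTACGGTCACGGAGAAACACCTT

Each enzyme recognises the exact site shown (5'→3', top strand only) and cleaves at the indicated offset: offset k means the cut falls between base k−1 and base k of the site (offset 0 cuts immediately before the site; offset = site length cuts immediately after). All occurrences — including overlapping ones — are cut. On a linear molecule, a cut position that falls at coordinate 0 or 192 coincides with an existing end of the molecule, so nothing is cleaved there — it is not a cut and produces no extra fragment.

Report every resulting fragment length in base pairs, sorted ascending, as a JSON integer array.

Site scan:
  RvuIX GCGCGCT/3: at [84, 148] ⇒ [87, 151]
  XjeV GGAGA/0: at [43, 91, 179] ⇒ [43, 91, 179]
  UxaIII TACGGTCA/5: at [23, 33, 55, 65, 96, 107, 170] ⇒ [28, 38, 60, 70, 101, 112, 175]
  YnoI CGGTCATA/8: at [76] ⇒ [84]
  KluIII GTAAACTT/1: at [125, 136] ⇒ [126, 137]

Pooled cuts: [28, 38, 43, 60, 70, 84, 87, 91, 101, 112, 126, 137, 151, 175, 179]

Fragments:
  [0,28): 28 bp
  [28,38): 10 bp
  [38,43): 5 bp
  [43,60): 17 bp
  [60,70): 10 bp
  [70,84): 14 bp
  [84,87): 3 bp
  [87,91): 4 bp
  [91,101): 10 bp
  [101,112): 11 bp
  [112,126): 14 bp
  [126,137): 11 bp
  [137,151): 14 bp
  [151,175): 24 bp
  [175,179): 4 bp
  [179,192): 13 bp

[3,4,4,5,10,10,10,11,11,13,14,14,14,17,24,28]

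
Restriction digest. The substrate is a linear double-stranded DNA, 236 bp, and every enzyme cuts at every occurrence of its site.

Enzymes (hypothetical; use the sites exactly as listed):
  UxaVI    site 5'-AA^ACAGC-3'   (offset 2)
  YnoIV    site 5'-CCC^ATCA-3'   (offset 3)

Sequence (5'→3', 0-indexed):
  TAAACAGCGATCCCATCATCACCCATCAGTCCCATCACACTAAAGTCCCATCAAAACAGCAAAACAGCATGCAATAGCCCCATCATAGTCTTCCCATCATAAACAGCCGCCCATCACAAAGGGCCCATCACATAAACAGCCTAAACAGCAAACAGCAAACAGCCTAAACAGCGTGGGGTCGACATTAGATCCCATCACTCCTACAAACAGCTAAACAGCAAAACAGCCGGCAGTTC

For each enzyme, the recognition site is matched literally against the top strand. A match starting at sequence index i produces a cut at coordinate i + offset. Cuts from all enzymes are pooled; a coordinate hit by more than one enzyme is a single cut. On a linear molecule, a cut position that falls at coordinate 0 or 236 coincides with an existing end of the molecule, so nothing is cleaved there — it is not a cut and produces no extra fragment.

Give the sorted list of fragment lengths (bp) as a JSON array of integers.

Site scan:
  UxaVI (AAACAGC, off=2): starts [1, 53, 61, 100, 133, 142, 149, 156, 165, 204, 212, 220] → cuts [3, 55, 63, 102, 135, 144, 151, 158, 167, 206, 214, 222]
  YnoIV (CCCATCA, off=3): starts [11, 21, 30, 46, 78, 92, 109, 123, 190] → cuts [14, 24, 33, 49, 81, 95, 112, 126, 193]

All cut coordinates (distinct, sorted): [3, 14, 24, 33, 49, 55, 63, 81, 95, 102, 112, 126, 135, 144, 151, 158, 167, 193, 206, 214, 222]

Fragment lengths:
  [0,3): 3 bp
  [3,14): 11 bp
  [14,24): 10 bp
  [24,33): 9 bp
  [33,49): 16 bp
  [49,55): 6 bp
  [55,63): 8 bp
  [63,81): 18 bp
  [81,95): 14 bp
  [95,102): 7 bp
  [102,112): 10 bp
  [112,126): 14 bp
  [126,135): 9 bp
  [135,144): 9 bp
  [144,151): 7 bp
  [151,158): 7 bp
  [158,167): 9 bp
  [167,193): 26 bp
  [193,206): 13 bp
  [206,214): 8 bp
  [214,222): 8 bp
  [222,236): 14 bp

[3,6,7,7,7,8,8,8,9,9,9,9,10,10,11,13,14,14,14,16,18,26]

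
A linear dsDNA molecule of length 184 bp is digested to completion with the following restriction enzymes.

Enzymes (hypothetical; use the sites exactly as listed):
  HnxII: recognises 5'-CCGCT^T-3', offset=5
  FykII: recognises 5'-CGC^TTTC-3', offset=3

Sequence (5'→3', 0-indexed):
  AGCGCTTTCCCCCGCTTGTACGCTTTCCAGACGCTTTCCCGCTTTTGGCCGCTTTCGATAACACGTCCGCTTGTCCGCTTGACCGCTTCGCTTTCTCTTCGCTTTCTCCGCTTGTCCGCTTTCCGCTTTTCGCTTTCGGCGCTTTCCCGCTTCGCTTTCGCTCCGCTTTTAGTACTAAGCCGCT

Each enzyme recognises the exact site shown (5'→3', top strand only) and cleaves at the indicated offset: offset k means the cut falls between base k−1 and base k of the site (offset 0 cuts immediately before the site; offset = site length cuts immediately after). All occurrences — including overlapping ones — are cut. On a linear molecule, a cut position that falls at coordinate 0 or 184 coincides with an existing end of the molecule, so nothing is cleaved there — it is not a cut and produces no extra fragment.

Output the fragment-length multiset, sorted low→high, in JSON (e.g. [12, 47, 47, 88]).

[1,1,4,4,5,6,7,7,7,8,8,9,9,9,9,10,11,11,11,12,17,18]

Per-enzyme occurrences:
  HnxII (CCGCTT, off=5): starts [11, 38, 48, 66, 74, 82, 107, 115, 122, 146, 162] → cuts [16, 43, 53, 71, 79, 87, 112, 120, 127, 151, 167]
  FykII (CGCTTTC, off=3): starts [2, 20, 31, 49, 88, 99, 116, 130, 139, 152] → cuts [5, 23, 34, 52, 91, 102, 119, 133, 142, 155]

Pooled cuts: [5, 16, 23, 34, 43, 52, 53, 71, 79, 87, 91, 102, 112, 119, 120, 127, 133, 142, 151, 155, 167]

Fragments:
  [0,5): 5 bp
  [5,16): 11 bp
  [16,23): 7 bp
  [23,34): 11 bp
  [34,43): 9 bp
  [43,52): 9 bp
  [52,53): 1 bp
  [53,71): 18 bp
  [71,79): 8 bp
  [79,87): 8 bp
  [87,91): 4 bp
  [91,102): 11 bp
  [102,112): 10 bp
  [112,119): 7 bp
  [119,120): 1 bp
  [120,127): 7 bp
  [127,133): 6 bp
  [133,142): 9 bp
  [142,151): 9 bp
  [151,155): 4 bp
  [155,167): 12 bp
  [167,184): 17 bp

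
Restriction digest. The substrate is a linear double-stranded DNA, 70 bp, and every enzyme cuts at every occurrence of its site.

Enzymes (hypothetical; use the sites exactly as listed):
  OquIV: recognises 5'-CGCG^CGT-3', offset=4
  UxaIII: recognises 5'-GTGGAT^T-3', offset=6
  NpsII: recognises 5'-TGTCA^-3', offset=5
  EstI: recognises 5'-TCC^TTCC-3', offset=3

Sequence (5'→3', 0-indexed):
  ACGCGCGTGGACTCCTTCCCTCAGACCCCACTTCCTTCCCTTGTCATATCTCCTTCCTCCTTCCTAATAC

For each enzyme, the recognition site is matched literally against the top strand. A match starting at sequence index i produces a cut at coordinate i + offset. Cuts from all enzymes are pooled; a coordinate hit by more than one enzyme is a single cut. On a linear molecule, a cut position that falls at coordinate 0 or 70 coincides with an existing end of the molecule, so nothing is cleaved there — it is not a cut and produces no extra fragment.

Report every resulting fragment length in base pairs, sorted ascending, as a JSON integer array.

Site scan:
  OquIV CGCGCGT/4: at [1] ⇒ [5]
  UxaIII (GTGGATT, off=6): no sites
  NpsII TGTCA/5: at [41] ⇒ [46]
  EstI TCCTTCC/3: at [12, 32, 50, 57] ⇒ [15, 35, 53, 60]

Pooled cuts: [5, 15, 35, 46, 53, 60]

Fragment lengths:
  [0,5): 5 bp
  [5,15): 10 bp
  [15,35): 20 bp
  [35,46): 11 bp
  [46,53): 7 bp
  [53,60): 7 bp
  [60,70): 10 bp

[5,7,7,10,10,11,20]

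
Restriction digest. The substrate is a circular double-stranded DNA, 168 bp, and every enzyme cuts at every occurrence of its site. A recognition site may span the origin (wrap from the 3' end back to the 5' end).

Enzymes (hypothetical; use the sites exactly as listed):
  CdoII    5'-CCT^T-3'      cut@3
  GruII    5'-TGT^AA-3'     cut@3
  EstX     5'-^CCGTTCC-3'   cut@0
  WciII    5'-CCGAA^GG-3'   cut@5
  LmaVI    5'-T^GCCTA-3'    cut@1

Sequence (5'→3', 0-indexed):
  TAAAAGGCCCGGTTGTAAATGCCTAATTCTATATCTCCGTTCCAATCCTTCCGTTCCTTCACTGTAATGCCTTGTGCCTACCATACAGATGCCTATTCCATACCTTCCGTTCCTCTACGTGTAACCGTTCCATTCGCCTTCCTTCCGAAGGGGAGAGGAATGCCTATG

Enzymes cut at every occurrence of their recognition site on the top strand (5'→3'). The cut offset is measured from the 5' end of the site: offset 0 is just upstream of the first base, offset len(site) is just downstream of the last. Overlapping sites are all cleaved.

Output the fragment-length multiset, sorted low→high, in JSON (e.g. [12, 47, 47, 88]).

[1,1,2,3,4,4,6,7,7,8,8,12,13,15,15,15,15,16,16]

Scan for sites:
  CdoII CCTT/3: at [46, 55, 69, 102, 136, 140] ⇒ [49, 58, 72, 105, 139, 143]
  GruII TGTAA/3: at [13, 62, 119, 166] ⇒ [1, 16, 65, 122]
  EstX CCGTTCC/0: at [36, 50, 106, 124] ⇒ [36, 50, 106, 124]
  WciII CCGAAGG/5: at [144] ⇒ [149]
  LmaVI TGCCTA/1: at [19, 74, 89, 160] ⇒ [20, 75, 90, 161]

Pooled cuts: [1, 16, 20, 36, 49, 50, 58, 65, 72, 75, 90, 105, 106, 122, 124, 139, 143, 149, 161]

Fragments:
  1→16: 15 bp
  16→20: 4 bp
  20→36: 16 bp
  36→49: 13 bp
  49→50: 1 bp
  50→58: 8 bp
  58→65: 7 bp
  65→72: 7 bp
  72→75: 3 bp
  75→90: 15 bp
  90→105: 15 bp
  105→106: 1 bp
  106→122: 16 bp
  122→124: 2 bp
  124→139: 15 bp
  139→143: 4 bp
  143→149: 6 bp
  149→161: 12 bp
  161→1 (wrap): 168-161+1 = 8 bp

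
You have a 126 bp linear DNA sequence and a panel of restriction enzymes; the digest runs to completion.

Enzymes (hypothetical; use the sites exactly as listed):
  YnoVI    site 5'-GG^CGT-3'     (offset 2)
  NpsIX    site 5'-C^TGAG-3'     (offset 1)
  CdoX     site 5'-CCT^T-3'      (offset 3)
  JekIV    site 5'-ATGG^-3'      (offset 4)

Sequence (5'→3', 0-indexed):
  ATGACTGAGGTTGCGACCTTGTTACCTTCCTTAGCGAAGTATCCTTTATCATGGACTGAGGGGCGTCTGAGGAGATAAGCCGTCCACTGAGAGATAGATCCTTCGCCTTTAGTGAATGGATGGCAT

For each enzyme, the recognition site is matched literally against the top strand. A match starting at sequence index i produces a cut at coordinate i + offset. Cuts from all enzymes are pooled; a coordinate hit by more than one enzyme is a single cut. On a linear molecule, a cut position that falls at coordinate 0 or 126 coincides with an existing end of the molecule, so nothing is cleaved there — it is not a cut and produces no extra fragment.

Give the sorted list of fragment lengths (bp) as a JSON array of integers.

[2,3,4,4,4,5,6,7,8,9,11,14,14,15,20]

Per-enzyme occurrences:
  YnoVI GGCGT/2: at [61] ⇒ [63]
  NpsIX CTGAG/1: at [4, 55, 66, 86] ⇒ [5, 56, 67, 87]
  CdoX CCTT/3: at [16, 24, 28, 42, 99, 105] ⇒ [19, 27, 31, 45, 102, 108]
  JekIV ATGG/4: at [50, 115, 119] ⇒ [54, 119, 123]

Pooled cuts: [5, 19, 27, 31, 45, 54, 56, 63, 67, 87, 102, 108, 119, 123]

Fragments:
  [0,5): 5 bp
  [5,19): 14 bp
  [19,27): 8 bp
  [27,31): 4 bp
  [31,45): 14 bp
  [45,54): 9 bp
  [54,56): 2 bp
  [56,63): 7 bp
  [63,67): 4 bp
  [67,87): 20 bp
  [87,102): 15 bp
  [102,108): 6 bp
  [108,119): 11 bp
  [119,123): 4 bp
  [123,126): 3 bp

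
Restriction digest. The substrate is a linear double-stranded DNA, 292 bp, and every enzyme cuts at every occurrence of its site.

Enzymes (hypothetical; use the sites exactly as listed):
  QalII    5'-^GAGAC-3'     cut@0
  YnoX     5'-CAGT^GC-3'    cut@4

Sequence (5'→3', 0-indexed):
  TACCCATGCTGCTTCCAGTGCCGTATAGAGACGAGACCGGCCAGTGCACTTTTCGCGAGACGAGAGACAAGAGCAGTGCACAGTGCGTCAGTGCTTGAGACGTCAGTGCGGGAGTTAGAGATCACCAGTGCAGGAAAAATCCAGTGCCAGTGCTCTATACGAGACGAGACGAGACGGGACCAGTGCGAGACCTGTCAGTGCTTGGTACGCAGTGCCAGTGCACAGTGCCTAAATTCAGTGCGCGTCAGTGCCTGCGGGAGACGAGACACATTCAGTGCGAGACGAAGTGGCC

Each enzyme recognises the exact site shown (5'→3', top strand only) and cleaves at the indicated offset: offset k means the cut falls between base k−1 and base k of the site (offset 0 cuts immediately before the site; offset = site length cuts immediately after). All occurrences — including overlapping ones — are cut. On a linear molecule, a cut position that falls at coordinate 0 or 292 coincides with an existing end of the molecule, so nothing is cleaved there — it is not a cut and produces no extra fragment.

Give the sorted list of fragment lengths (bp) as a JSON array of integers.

[2,2,4,5,5,5,5,6,6,7,7,7,8,8,8,9,10,11,11,13,13,13,14,14,14,14,14,16,19,22]

Site scan:
  QalII (GAGAC, off=0): starts [27, 32, 56, 63, 96, 160, 165, 170, 186, 257, 262, 278] → cuts [27, 32, 56, 63, 96, 160, 165, 170, 186, 257, 262, 278]
  YnoX (CAGTGC, off=4): starts [15, 41, 73, 80, 88, 103, 125, 141, 147, 180, 195, 209, 215, 222, 235, 245, 272] → cuts [19, 45, 77, 84, 92, 107, 129, 145, 151, 184, 199, 213, 219, 226, 239, 249, 276]

All cut coordinates (distinct, sorted): [19, 27, 32, 45, 56, 63, 77, 84, 92, 96, 107, 129, 145, 151, 160, 165, 170, 184, 186, 199, 213, 219, 226, 239, 249, 257, 262, 276, 278]

Fragments:
  [0,19): 19 bp
  [19,27): 8 bp
  [27,32): 5 bp
  [32,45): 13 bp
  [45,56): 11 bp
  [56,63): 7 bp
  [63,77): 14 bp
  [77,84): 7 bp
  [84,92): 8 bp
  [92,96): 4 bp
  [96,107): 11 bp
  [107,129): 22 bp
  [129,145): 16 bp
  [145,151): 6 bp
  [151,160): 9 bp
  [160,165): 5 bp
  [165,170): 5 bp
  [170,184): 14 bp
  [184,186): 2 bp
  [186,199): 13 bp
  [199,213): 14 bp
  [213,219): 6 bp
  [219,226): 7 bp
  [226,239): 13 bp
  [239,249): 10 bp
  [249,257): 8 bp
  [257,262): 5 bp
  [262,276): 14 bp
  [276,278): 2 bp
  [278,292): 14 bp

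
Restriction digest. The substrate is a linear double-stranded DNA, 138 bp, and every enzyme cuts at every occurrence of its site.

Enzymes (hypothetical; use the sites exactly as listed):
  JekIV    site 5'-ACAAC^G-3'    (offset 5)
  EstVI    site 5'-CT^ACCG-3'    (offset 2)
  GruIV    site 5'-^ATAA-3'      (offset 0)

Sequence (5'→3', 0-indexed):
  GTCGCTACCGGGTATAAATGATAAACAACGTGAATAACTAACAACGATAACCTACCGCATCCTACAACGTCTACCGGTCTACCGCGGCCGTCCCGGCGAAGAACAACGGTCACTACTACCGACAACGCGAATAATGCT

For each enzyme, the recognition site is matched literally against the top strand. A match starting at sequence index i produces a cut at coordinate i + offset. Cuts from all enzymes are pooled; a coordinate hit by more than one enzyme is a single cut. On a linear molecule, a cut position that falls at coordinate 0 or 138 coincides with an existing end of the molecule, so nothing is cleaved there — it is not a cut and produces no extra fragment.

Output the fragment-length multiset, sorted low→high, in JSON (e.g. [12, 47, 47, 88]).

[1,4,4,4,6,7,7,7,8,8,9,9,10,12,15,27]

Per-enzyme occurrences:
  JekIV (ACAACG, off=5): starts [24, 40, 63, 102, 121] → cuts [29, 45, 68, 107, 126]
  EstVI (CTACCG, off=2): starts [4, 51, 70, 78, 115] → cuts [6, 53, 72, 80, 117]
  GruIV (ATAA, off=0): starts [13, 20, 33, 46, 130] → cuts [13, 20, 33, 46, 130]

Pooled cuts: [6, 13, 20, 29, 33, 45, 46, 53, 68, 72, 80, 107, 117, 126, 130]

Fragments:
  [0,6): 6 bp
  [6,13): 7 bp
  [13,20): 7 bp
  [20,29): 9 bp
  [29,33): 4 bp
  [33,45): 12 bp
  [45,46): 1 bp
  [46,53): 7 bp
  [53,68): 15 bp
  [68,72): 4 bp
  [72,80): 8 bp
  [80,107): 27 bp
  [107,117): 10 bp
  [117,126): 9 bp
  [126,130): 4 bp
  [130,138): 8 bp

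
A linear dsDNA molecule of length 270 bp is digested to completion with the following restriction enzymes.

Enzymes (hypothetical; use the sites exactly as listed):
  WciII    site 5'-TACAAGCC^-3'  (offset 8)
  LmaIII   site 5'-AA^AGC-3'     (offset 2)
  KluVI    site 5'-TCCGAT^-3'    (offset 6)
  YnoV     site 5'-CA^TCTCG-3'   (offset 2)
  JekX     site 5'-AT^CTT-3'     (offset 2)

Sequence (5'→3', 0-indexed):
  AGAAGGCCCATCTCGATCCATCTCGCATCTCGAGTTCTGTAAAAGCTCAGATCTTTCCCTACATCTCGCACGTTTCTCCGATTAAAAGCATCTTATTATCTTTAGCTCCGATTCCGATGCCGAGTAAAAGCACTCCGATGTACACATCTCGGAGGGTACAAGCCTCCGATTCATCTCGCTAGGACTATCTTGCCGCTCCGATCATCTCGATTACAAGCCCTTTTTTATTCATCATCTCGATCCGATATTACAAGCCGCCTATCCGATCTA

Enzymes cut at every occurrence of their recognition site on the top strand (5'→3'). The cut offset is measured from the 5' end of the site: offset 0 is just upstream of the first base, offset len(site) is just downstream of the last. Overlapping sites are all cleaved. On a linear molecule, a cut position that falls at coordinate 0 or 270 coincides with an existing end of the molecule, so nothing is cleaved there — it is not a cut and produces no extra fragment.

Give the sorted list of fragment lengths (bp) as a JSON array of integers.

Scan for sites:
  WciII (TACAAGCC, off=8): starts [156, 211, 248] → cuts [164, 219, 256]
  LmaIII (AAAGC, off=2): starts [41, 84, 126] → cuts [43, 86, 128]
  KluVI (TCCGAT, off=6): starts [76, 106, 112, 133, 164, 196, 240, 261] → cuts [82, 112, 118, 139, 170, 202, 246, 267]
  YnoV (CATCTCG, off=2): starts [8, 18, 25, 61, 144, 171, 202, 232] → cuts [10, 20, 27, 63, 146, 173, 204, 234]
  JekX (ATCTT, off=2): starts [50, 89, 97, 186] → cuts [52, 91, 99, 188]

All cut coordinates (distinct, sorted): [10, 20, 27, 43, 52, 63, 82, 86, 91, 99, 112, 118, 128, 139, 146, 164, 170, 173, 188, 202, 204, 219, 234, 246, 256, 267]

Fragments:
  [0,10): 10 bp
  [10,20): 10 bp
  [20,27): 7 bp
  [27,43): 16 bp
  [43,52): 9 bp
  [52,63): 11 bp
  [63,82): 19 bp
  [82,86): 4 bp
  [86,91): 5 bp
  [91,99): 8 bp
  [99,112): 13 bp
  [112,118): 6 bp
  [118,128): 10 bp
  [128,139): 11 bp
  [139,146): 7 bp
  [146,164): 18 bp
  [164,170): 6 bp
  [170,173): 3 bp
  [173,188): 15 bp
  [188,202): 14 bp
  [202,204): 2 bp
  [204,219): 15 bp
  [219,234): 15 bp
  [234,246): 12 bp
  [246,256): 10 bp
  [256,267): 11 bp
  [267,270): 3 bp

[2,3,3,4,5,6,6,7,7,8,9,10,10,10,10,11,11,11,12,13,14,15,15,15,16,18,19]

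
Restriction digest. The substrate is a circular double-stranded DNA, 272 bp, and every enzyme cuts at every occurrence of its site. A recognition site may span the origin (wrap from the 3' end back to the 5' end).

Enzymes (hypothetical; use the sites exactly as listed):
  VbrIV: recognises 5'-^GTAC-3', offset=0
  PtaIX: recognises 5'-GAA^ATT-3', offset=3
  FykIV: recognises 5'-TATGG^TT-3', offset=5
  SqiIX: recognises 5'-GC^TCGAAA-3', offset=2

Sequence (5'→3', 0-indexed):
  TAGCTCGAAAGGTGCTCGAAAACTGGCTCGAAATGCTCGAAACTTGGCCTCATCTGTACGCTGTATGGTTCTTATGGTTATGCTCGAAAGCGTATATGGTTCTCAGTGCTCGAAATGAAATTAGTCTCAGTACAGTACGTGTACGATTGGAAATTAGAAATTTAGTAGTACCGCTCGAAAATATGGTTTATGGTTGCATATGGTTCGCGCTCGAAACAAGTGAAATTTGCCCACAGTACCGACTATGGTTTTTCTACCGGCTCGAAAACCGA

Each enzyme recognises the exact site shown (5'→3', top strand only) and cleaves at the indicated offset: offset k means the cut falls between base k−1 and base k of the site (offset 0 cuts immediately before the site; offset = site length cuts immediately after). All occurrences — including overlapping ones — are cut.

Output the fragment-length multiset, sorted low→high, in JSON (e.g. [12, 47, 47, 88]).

Per-enzyme occurrences:
  VbrIV (GTAC, off=0): starts [55, 129, 134, 140, 167, 235] → cuts [55, 129, 134, 140, 167, 235]
  PtaIX (GAAATT, off=3): starts [116, 149, 156, 221] → cuts [119, 152, 159, 224]
  FykIV (TATGGTT, off=5): starts [63, 72, 94, 181, 188, 198, 243] → cuts [68, 77, 99, 186, 193, 203, 248]
  SqiIX (GCTCGAAA, off=2): starts [2, 13, 25, 34, 81, 107, 172, 208, 259] → cuts [4, 15, 27, 36, 83, 109, 174, 210, 261]

All cut coordinates (distinct, sorted): [4, 15, 27, 36, 55, 68, 77, 83, 99, 109, 119, 129, 134, 140, 152, 159, 167, 174, 186, 193, 203, 210, 224, 235, 248, 261]

Fragments:
  4→15: 11 bp
  15→27: 12 bp
  27→36: 9 bp
  36→55: 19 bp
  55→68: 13 bp
  68→77: 9 bp
  77→83: 6 bp
  83→99: 16 bp
  99→109: 10 bp
  109→119: 10 bp
  119→129: 10 bp
  129→134: 5 bp
  134→140: 6 bp
  140→152: 12 bp
  152→159: 7 bp
  159→167: 8 bp
  167→174: 7 bp
  174→186: 12 bp
  186→193: 7 bp
  193→203: 10 bp
  203→210: 7 bp
  210→224: 14 bp
  224→235: 11 bp
  235→248: 13 bp
  248→261: 13 bp
  261→4 (wrap): 272-261+4 = 15 bp

[5,6,6,7,7,7,7,8,9,9,10,10,10,10,11,11,12,12,12,13,13,13,14,15,16,19]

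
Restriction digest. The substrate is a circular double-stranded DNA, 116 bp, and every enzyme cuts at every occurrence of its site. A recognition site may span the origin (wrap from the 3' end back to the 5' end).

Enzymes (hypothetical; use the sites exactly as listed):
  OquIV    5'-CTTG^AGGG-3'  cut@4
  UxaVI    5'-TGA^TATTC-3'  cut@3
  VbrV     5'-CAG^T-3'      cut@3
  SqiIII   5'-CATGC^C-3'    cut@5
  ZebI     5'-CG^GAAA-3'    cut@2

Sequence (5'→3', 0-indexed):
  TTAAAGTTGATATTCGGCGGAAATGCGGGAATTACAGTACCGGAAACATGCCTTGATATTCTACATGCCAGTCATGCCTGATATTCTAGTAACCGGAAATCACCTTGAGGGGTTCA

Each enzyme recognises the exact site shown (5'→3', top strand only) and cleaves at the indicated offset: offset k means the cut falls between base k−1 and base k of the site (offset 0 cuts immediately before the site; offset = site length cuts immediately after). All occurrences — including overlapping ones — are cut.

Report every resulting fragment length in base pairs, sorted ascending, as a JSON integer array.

Scan for sites:
  OquIV (CTTGAGGG, off=4): starts [103] → cuts [107]
  UxaVI (TGATATTC, off=3): starts [7, 53, 78] → cuts [10, 56, 81]
  VbrV (CAGT, off=3): starts [34, 68] → cuts [37, 71]
  SqiIII (CATGCC, off=5): starts [46, 63, 72] → cuts [51, 68, 77]
  ZebI (CGGAAA, off=2): starts [17, 40, 93] → cuts [19, 42, 95]

Pooled cuts: [10, 19, 37, 42, 51, 56, 68, 71, 77, 81, 95, 107]

Fragments:
  10→19: 9 bp
  19→37: 18 bp
  37→42: 5 bp
  42→51: 9 bp
  51→56: 5 bp
  56→68: 12 bp
  68→71: 3 bp
  71→77: 6 bp
  77→81: 4 bp
  81→95: 14 bp
  95→107: 12 bp
  107→10 (wrap): 116-107+10 = 19 bp

[3,4,5,5,6,9,9,12,12,14,18,19]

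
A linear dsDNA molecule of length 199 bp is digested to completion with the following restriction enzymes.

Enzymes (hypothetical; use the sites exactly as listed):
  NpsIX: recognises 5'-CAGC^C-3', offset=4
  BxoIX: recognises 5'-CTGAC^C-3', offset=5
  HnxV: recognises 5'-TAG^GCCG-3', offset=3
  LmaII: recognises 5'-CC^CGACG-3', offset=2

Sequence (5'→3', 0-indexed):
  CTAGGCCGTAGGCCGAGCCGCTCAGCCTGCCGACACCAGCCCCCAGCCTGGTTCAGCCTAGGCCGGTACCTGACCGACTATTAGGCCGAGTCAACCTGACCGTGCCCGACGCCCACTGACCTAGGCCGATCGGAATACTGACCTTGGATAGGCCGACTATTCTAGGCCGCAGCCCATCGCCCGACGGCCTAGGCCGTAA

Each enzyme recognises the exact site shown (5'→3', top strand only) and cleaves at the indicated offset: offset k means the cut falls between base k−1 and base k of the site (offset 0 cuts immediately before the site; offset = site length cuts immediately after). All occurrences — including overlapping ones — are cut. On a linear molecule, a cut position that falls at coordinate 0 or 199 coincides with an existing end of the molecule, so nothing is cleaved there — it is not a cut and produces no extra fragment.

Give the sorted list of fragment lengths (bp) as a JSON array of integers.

Scan for sites:
  NpsIX CAGCC/4: at [22, 36, 43, 53, 169] ⇒ [26, 40, 47, 57, 173]
  BxoIX CTGACC/5: at [69, 95, 115, 137] ⇒ [74, 100, 120, 142]
  HnxV TAGGCCG/3: at [1, 8, 58, 81, 121, 148, 162, 189] ⇒ [4, 11, 61, 84, 124, 151, 165, 192]
  LmaII CCCGACG/2: at [104, 179] ⇒ [106, 181]

All cut coordinates (distinct, sorted): [4, 11, 26, 40, 47, 57, 61, 74, 84, 100, 106, 120, 124, 142, 151, 165, 173, 181, 192]

Fragments:
  [0,4): 4 bp
  [4,11): 7 bp
  [11,26): 15 bp
  [26,40): 14 bp
  [40,47): 7 bp
  [47,57): 10 bp
  [57,61): 4 bp
  [61,74): 13 bp
  [74,84): 10 bp
  [84,100): 16 bp
  [100,106): 6 bp
  [106,120): 14 bp
  [120,124): 4 bp
  [124,142): 18 bp
  [142,151): 9 bp
  [151,165): 14 bp
  [165,173): 8 bp
  [173,181): 8 bp
  [181,192): 11 bp
  [192,199): 7 bp

[4,4,4,6,7,7,7,8,8,9,10,10,11,13,14,14,14,15,16,18]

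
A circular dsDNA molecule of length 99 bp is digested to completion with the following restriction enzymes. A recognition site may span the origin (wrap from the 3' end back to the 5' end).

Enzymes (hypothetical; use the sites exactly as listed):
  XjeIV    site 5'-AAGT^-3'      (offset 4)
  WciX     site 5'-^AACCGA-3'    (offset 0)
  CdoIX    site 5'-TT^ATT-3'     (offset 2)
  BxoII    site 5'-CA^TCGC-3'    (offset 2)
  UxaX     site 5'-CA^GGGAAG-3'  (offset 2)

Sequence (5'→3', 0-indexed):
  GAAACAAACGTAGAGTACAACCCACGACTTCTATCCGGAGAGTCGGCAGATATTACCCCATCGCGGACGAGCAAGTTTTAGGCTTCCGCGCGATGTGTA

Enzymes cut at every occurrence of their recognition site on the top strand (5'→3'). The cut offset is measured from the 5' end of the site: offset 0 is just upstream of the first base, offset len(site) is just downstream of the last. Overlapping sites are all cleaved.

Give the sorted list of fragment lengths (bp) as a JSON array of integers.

[16,83]

Per-enzyme occurrences:
  XjeIV AAGT/4: at [72] ⇒ [76]
  WciX (AACCGA, off=0): no sites
  CdoIX (TTATT, off=2): no sites
  BxoII CATCGC/2: at [58] ⇒ [60]
  UxaX (CAGGGAAG, off=2): no sites

Pooled cuts: [60, 76]

Fragment lengths:
  60→76: 16 bp
  76→60 (wrap): 99-76+60 = 83 bp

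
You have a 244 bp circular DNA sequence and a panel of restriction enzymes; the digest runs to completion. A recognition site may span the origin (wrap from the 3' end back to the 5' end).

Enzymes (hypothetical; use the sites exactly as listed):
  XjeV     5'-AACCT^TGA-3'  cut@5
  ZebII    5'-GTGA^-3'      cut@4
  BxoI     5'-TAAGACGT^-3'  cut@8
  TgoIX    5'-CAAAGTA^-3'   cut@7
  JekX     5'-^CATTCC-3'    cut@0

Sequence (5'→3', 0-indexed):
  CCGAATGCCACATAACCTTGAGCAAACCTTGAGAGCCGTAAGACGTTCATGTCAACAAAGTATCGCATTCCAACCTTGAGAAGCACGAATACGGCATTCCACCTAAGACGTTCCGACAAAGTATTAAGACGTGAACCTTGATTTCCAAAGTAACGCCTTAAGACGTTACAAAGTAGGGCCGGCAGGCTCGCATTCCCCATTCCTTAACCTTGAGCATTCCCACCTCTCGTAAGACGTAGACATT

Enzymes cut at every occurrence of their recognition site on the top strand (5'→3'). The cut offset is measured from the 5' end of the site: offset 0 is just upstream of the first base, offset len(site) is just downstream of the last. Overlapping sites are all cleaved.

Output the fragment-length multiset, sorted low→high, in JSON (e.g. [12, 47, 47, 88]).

Site scan:
  XjeV (AACCTTGA, off=5): starts [13, 24, 71, 133, 205] → cuts [18, 29, 76, 138, 210]
  ZebII (GTGA, off=4): starts [130] → cuts [134]
  BxoI (TAAGACGT, off=8): starts [38, 103, 124, 158, 229] → cuts [46, 111, 132, 166, 237]
  TgoIX (CAAAGTA, off=7): starts [55, 116, 145, 168] → cuts [62, 123, 152, 175]
  JekX (CATTCC, off=0): starts [65, 94, 190, 197, 214, 240] → cuts [65, 94, 190, 197, 214, 240]

All cut coordinates (distinct, sorted): [18, 29, 46, 62, 65, 76, 94, 111, 123, 132, 134, 138, 152, 166, 175, 190, 197, 210, 214, 237, 240]

Fragment lengths:
  18→29: 11 bp
  29→46: 17 bp
  46→62: 16 bp
  62→65: 3 bp
  65→76: 11 bp
  76→94: 18 bp
  94→111: 17 bp
  111→123: 12 bp
  123→132: 9 bp
  132→134: 2 bp
  134→138: 4 bp
  138→152: 14 bp
  152→166: 14 bp
  166→175: 9 bp
  175→190: 15 bp
  190→197: 7 bp
  197→210: 13 bp
  210→214: 4 bp
  214→237: 23 bp
  237→240: 3 bp
  240→18 (wrap): 244-240+18 = 22 bp

[2,3,3,4,4,7,9,9,11,11,12,13,14,14,15,16,17,17,18,22,23]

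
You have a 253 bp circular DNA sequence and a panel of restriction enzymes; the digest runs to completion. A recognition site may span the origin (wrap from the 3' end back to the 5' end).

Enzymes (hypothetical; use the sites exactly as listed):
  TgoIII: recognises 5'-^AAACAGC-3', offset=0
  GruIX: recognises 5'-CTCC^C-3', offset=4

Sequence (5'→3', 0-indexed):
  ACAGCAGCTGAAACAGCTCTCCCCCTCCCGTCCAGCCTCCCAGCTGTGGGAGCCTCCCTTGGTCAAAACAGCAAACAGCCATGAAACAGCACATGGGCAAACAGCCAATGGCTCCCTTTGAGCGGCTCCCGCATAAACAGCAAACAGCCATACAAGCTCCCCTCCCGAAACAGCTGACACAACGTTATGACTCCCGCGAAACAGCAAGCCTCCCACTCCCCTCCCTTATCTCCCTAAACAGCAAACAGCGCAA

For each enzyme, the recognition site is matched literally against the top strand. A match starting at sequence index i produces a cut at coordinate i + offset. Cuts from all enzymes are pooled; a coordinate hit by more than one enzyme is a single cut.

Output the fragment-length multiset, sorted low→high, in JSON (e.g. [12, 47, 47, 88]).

Per-enzyme occurrences:
  TgoIII AAACAGC/0: at [10, 65, 72, 83, 98, 134, 141, 167, 198, 235, 242, 251] ⇒ [10, 65, 72, 83, 98, 134, 141, 167, 198, 235, 242, 251]
  GruIX CTCCC/4: at [18, 24, 36, 53, 111, 125, 156, 161, 190, 209, 215, 220, 229] ⇒ [22, 28, 40, 57, 115, 129, 160, 165, 194, 213, 219, 224, 233]

Pooled cuts: [10, 22, 28, 40, 57, 65, 72, 83, 98, 115, 129, 134, 141, 160, 165, 167, 194, 198, 213, 219, 224, 233, 235, 242, 251]

Fragments:
  10→22: 12 bp
  22→28: 6 bp
  28→40: 12 bp
  40→57: 17 bp
  57→65: 8 bp
  65→72: 7 bp
  72→83: 11 bp
  83→98: 15 bp
  98→115: 17 bp
  115→129: 14 bp
  129→134: 5 bp
  134→141: 7 bp
  141→160: 19 bp
  160→165: 5 bp
  165→167: 2 bp
  167→194: 27 bp
  194→198: 4 bp
  198→213: 15 bp
  213→219: 6 bp
  219→224: 5 bp
  224→233: 9 bp
  233→235: 2 bp
  235→242: 7 bp
  242→251: 9 bp
  251→10 (wrap): 253-251+10 = 12 bp

[2,2,4,5,5,5,6,6,7,7,7,8,9,9,11,12,12,12,14,15,15,17,17,19,27]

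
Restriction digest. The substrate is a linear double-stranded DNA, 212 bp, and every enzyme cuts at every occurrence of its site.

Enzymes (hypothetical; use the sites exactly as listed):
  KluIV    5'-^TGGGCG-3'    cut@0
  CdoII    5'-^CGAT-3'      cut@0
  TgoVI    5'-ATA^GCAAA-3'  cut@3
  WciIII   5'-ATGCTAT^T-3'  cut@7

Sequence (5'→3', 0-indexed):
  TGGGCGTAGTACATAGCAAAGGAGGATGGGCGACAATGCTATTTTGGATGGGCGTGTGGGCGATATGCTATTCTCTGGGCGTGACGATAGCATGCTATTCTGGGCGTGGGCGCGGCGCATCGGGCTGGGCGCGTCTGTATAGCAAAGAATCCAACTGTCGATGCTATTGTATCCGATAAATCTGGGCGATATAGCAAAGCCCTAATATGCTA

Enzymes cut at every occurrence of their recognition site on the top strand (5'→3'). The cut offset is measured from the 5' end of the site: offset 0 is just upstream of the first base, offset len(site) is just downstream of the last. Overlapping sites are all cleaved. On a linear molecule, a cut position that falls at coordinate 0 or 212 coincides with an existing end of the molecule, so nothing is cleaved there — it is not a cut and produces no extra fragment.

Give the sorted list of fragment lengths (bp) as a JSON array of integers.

Scan for sites:
  KluIV (TGGGCG, off=0): starts [0, 26, 48, 56, 75, 100, 106, 125, 182] → cuts [26, 48, 56, 75, 100, 106, 125, 182] (position 0 is a terminus of the linear molecule — no cut)
  CdoII (CGAT, off=0): starts [60, 84, 158, 173, 186] → cuts [60, 84, 158, 173, 186]
  TgoVI (ATAGCAAA, off=3): starts [12, 138, 190] → cuts [15, 141, 193]
  WciIII (ATGCTATT, off=7): starts [35, 64, 91, 160] → cuts [42, 71, 98, 167]

All cut coordinates (distinct, sorted): [15, 26, 42, 48, 56, 60, 71, 75, 84, 98, 100, 106, 125, 141, 158, 167, 173, 182, 186, 193]

Fragment lengths:
  [0,15): 15 bp
  [15,26): 11 bp
  [26,42): 16 bp
  [42,48): 6 bp
  [48,56): 8 bp
  [56,60): 4 bp
  [60,71): 11 bp
  [71,75): 4 bp
  [75,84): 9 bp
  [84,98): 14 bp
  [98,100): 2 bp
  [100,106): 6 bp
  [106,125): 19 bp
  [125,141): 16 bp
  [141,158): 17 bp
  [158,167): 9 bp
  [167,173): 6 bp
  [173,182): 9 bp
  [182,186): 4 bp
  [186,193): 7 bp
  [193,212): 19 bp

[2,4,4,4,6,6,6,7,8,9,9,9,11,11,14,15,16,16,17,19,19]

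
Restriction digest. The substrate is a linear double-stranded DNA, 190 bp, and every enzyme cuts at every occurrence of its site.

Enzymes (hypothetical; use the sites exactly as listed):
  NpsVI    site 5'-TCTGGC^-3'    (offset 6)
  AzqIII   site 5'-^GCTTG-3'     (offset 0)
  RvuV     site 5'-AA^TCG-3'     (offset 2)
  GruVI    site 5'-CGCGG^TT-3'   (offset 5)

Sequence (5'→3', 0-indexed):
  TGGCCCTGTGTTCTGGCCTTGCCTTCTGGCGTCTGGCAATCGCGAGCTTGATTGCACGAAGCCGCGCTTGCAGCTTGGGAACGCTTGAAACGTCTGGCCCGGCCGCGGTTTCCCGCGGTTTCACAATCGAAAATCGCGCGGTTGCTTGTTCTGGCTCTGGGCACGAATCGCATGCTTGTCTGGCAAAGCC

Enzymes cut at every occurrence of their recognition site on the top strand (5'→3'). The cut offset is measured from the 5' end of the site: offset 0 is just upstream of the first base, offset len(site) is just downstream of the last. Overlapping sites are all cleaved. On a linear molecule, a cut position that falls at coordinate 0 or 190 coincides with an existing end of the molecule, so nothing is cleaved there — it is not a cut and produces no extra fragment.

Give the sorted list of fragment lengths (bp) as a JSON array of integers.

[2,2,6,6,6,7,7,7,8,8,10,10,10,11,12,12,13,16,17,20]

Scan for sites:
  NpsVI TCTGGC/6: at [11, 24, 31, 92, 149, 178] ⇒ [17, 30, 37, 98, 155, 184]
  AzqIII GCTTG/0: at [45, 65, 72, 82, 143, 173] ⇒ [45, 65, 72, 82, 143, 173]
  RvuV AATCG/2: at [37, 124, 131, 165] ⇒ [39, 126, 133, 167]
  GruVI CGCGGTT/5: at [103, 113, 136] ⇒ [108, 118, 141]

Pooled cuts: [17, 30, 37, 39, 45, 65, 72, 82, 98, 108, 118, 126, 133, 141, 143, 155, 167, 173, 184]

Fragments:
  [0,17): 17 bp
  [17,30): 13 bp
  [30,37): 7 bp
  [37,39): 2 bp
  [39,45): 6 bp
  [45,65): 20 bp
  [65,72): 7 bp
  [72,82): 10 bp
  [82,98): 16 bp
  [98,108): 10 bp
  [108,118): 10 bp
  [118,126): 8 bp
  [126,133): 7 bp
  [133,141): 8 bp
  [141,143): 2 bp
  [143,155): 12 bp
  [155,167): 12 bp
  [167,173): 6 bp
  [173,184): 11 bp
  [184,190): 6 bp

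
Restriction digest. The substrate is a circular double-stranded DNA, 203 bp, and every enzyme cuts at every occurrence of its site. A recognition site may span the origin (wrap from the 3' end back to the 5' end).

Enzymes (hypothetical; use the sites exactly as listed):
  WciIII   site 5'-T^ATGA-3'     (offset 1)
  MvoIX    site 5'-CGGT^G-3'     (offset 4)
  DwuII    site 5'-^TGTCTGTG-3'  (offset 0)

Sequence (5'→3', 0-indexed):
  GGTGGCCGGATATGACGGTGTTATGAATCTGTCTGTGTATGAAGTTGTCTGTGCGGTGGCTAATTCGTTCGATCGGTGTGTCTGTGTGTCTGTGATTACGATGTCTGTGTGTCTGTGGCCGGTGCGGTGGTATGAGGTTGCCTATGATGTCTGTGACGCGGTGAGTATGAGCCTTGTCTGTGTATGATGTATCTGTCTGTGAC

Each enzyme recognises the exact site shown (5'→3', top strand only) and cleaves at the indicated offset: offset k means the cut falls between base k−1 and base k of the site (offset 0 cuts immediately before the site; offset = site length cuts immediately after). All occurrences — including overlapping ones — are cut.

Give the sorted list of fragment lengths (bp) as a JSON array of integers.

[1,3,3,4,4,5,7,7,8,8,8,8,8,9,9,10,12,12,13,14,15,15,20]

Site scan:
  WciIII (TATGA, off=1): starts [10, 21, 37, 130, 142, 165, 182] → cuts [11, 22, 38, 131, 143, 166, 183]
  MvoIX (CGGTG, off=4): starts [15, 53, 73, 119, 124, 158, 202] → cuts [3, 19, 57, 77, 123, 128, 162]
  DwuII (TGTCTGTG, off=0): starts [29, 45, 78, 86, 101, 109, 147, 174, 193] → cuts [29, 45, 78, 86, 101, 109, 147, 174, 193]

Pooled cuts: [3, 11, 19, 22, 29, 38, 45, 57, 77, 78, 86, 101, 109, 123, 128, 131, 143, 147, 162, 166, 174, 183, 193]

Fragment lengths:
  3→11: 8 bp
  11→19: 8 bp
  19→22: 3 bp
  22→29: 7 bp
  29→38: 9 bp
  38→45: 7 bp
  45→57: 12 bp
  57→77: 20 bp
  77→78: 1 bp
  78→86: 8 bp
  86→101: 15 bp
  101→109: 8 bp
  109→123: 14 bp
  123→128: 5 bp
  128→131: 3 bp
  131→143: 12 bp
  143→147: 4 bp
  147→162: 15 bp
  162→166: 4 bp
  166→174: 8 bp
  174→183: 9 bp
  183→193: 10 bp
  193→3 (wrap): 203-193+3 = 13 bp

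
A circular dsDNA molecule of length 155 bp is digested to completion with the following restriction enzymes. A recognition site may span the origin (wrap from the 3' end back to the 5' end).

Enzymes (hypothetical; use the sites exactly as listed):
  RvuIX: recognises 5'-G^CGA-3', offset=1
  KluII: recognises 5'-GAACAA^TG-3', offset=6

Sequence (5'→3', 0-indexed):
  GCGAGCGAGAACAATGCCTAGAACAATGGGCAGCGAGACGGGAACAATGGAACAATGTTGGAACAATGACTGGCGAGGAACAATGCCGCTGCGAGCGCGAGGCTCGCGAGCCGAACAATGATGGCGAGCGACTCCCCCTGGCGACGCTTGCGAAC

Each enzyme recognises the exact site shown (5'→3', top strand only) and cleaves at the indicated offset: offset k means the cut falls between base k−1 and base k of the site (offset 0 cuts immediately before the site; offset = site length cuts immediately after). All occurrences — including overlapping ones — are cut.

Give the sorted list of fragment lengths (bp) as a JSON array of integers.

Scan for sites:
  RvuIX GCGA/1: at [0, 4, 32, 72, 90, 96, 105, 123, 127, 140, 149] ⇒ [1, 5, 33, 73, 91, 97, 106, 124, 128, 141, 150]
  KluII GAACAATG/6: at [8, 20, 41, 49, 60, 77, 112] ⇒ [14, 26, 47, 55, 66, 83, 118]

Pooled cuts: [1, 5, 14, 26, 33, 47, 55, 66, 73, 83, 91, 97, 106, 118, 124, 128, 141, 150]

Fragment lengths:
  1→5: 4 bp
  5→14: 9 bp
  14→26: 12 bp
  26→33: 7 bp
  33→47: 14 bp
  47→55: 8 bp
  55→66: 11 bp
  66→73: 7 bp
  73→83: 10 bp
  83→91: 8 bp
  91→97: 6 bp
  97→106: 9 bp
  106→118: 12 bp
  118→124: 6 bp
  124→128: 4 bp
  128→141: 13 bp
  141→150: 9 bp
  150→1 (wrap): 155-150+1 = 6 bp

[4,4,6,6,6,7,7,8,8,9,9,9,10,11,12,12,13,14]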